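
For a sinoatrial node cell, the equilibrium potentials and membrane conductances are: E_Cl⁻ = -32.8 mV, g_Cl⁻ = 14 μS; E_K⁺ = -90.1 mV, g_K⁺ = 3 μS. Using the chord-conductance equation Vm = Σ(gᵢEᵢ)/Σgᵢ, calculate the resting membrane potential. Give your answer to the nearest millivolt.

Σ gᵢEᵢ = 14·(-32.8) + 3·(-90.1) = -729.50
Σ gᵢ = 14 + 3 = 17
Vm = -729.50 / 17 = -42.91 mV

-43 mV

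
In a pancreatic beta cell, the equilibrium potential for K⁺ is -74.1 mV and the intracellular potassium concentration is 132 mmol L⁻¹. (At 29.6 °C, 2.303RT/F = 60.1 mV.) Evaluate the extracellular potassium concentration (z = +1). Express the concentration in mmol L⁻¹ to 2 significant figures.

Nernst: E = (60.1/1) · log₁₀([out]/[in]), so log₁₀([out]/[in]) = -74.1 × 1 / 60.1 = -1.2329.
[out]/[in] = 10^(-1.2329) = 0.05849.
[out] = 0.05849 × 132 = 7.72 mmol L⁻¹.

7.7 mmol L⁻¹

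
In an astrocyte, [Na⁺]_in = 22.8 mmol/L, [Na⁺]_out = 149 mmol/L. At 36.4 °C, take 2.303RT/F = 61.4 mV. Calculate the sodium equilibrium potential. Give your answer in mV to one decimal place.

E = (61.4/z) · log₁₀([Na⁺]_out/[Na⁺]_in) with z = +1.
= (61.4/1) · log₁₀(149/22.8) = 61.40 · log₁₀(6.535)
= 61.40 · (0.8153) = 50.06 mV

50.1 mV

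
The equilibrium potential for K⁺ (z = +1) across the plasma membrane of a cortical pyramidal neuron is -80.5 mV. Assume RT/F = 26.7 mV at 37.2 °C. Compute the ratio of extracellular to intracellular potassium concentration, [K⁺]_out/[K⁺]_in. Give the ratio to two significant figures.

0.049

ln([out]/[in]) = E·z/(26.7) = -80.5 × 1 / 26.7 = -3.0150
[out]/[in] = e^(-3.0150) = 0.04905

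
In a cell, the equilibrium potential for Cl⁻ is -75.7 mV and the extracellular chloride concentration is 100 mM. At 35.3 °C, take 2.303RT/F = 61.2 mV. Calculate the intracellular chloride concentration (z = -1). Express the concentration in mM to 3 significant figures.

5.80 mM

Nernst: E = (61.2/-1) · log₁₀([out]/[in]), so log₁₀([out]/[in]) = -75.7 × -1 / 61.2 = 1.2369.
[out]/[in] = 10^(1.2369) = 17.26.
[in] = 100 / 17.26 = 5.795 mM.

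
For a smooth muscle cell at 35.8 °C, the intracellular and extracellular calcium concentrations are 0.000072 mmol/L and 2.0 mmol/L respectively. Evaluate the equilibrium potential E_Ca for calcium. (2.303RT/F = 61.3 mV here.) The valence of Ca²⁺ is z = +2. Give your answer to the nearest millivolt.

136 mV

E = (61.3/z) · log₁₀([Ca²⁺]_out/[Ca²⁺]_in) with z = +2.
= (61.3/2) · log₁₀(2.0/0.000072) = 30.65 · log₁₀(2.778e+04)
= 30.65 · (4.4437) = 136.20 mV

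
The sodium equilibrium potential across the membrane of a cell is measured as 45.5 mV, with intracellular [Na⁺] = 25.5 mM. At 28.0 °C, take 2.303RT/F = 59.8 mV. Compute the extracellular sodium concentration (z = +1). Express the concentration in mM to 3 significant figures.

Nernst: E = (59.8/1) · log₁₀([out]/[in]), so log₁₀([out]/[in]) = 45.5 × 1 / 59.8 = 0.7609.
[out]/[in] = 10^(0.7609) = 5.766.
[out] = 5.766 × 25.5 = 147 mM.

147 mM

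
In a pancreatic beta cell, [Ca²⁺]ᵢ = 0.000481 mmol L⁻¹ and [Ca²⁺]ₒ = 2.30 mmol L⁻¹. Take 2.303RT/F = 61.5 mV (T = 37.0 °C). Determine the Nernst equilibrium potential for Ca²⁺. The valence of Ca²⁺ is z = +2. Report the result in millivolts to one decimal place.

E = (61.5/z) · log₁₀([Ca²⁺]_out/[Ca²⁺]_in) with z = +2.
= (61.5/2) · log₁₀(2.30/0.000481) = 30.75 · log₁₀(4782)
= 30.75 · (3.6796) = 113.15 mV

113.1 mV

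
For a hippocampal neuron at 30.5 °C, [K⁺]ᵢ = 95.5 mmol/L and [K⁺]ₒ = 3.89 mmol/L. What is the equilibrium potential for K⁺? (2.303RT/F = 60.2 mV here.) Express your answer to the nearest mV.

-84 mV

E = (60.2/z) · log₁₀([K⁺]_out/[K⁺]_in) with z = +1.
= (60.2/1) · log₁₀(3.89/95.5) = 60.20 · log₁₀(0.04073)
= 60.20 · (-1.3901) = -83.68 mV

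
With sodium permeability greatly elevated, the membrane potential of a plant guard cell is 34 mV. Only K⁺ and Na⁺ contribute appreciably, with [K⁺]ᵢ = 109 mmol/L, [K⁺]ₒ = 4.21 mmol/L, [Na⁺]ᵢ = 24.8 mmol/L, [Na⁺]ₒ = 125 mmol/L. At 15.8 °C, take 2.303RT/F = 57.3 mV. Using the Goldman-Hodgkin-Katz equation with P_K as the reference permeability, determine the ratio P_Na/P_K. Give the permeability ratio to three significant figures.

Let α = P_Na/P_K. GHK: Vm = 57.3·log₁₀[(Kₒ + α·Naₒ)/(Kᵢ + α·Naᵢ)].
10^(Vm/57.3) = 10^(34.0/57.3) = 3.9207
So 3.9207·(Kᵢ + α·Naᵢ) = Kₒ + α·Naₒ → α = (3.9207·109.0 − 4.21) / (125.0 − 3.9207·24.8)
α = (427.4 − 4.21) / (125.0 − 97.23) = 423.2/27.77 = 15.24

15.2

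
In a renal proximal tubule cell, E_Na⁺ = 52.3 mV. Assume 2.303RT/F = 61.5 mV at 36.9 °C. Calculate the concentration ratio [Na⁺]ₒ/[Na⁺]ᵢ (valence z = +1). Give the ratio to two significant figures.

7.1

log₁₀([out]/[in]) = E·z/(61.5) = 52.3 × 1 / 61.5 = 0.8504
[out]/[in] = 10^(0.8504) = 7.086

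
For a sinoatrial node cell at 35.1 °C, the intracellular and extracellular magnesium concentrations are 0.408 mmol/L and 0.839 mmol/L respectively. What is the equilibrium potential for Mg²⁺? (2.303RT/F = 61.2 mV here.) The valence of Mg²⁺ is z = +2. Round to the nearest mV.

E = (61.2/z) · log₁₀([Mg²⁺]_out/[Mg²⁺]_in) with z = +2.
= (61.2/2) · log₁₀(0.839/0.408) = 30.60 · log₁₀(2.056)
= 30.60 · (0.3131) = 9.58 mV

10 mV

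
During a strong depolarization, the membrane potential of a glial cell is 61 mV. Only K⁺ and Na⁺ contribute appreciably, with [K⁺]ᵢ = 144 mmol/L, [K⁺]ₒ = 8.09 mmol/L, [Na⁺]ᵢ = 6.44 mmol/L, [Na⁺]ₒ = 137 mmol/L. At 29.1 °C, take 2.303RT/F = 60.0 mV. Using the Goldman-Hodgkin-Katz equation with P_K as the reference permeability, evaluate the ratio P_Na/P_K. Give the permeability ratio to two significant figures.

21

Let α = P_Na/P_K. GHK: Vm = 60.0·log₁₀[(Kₒ + α·Naₒ)/(Kᵢ + α·Naᵢ)].
10^(Vm/60.0) = 10^(61.0/60.0) = 10.391
So 10.391·(Kᵢ + α·Naᵢ) = Kₒ + α·Naₒ → α = (10.391·144.0 − 8.09) / (137.0 − 10.391·6.44)
α = (1496 − 8.09) / (137.0 − 66.92) = 1488/70.08 = 21.24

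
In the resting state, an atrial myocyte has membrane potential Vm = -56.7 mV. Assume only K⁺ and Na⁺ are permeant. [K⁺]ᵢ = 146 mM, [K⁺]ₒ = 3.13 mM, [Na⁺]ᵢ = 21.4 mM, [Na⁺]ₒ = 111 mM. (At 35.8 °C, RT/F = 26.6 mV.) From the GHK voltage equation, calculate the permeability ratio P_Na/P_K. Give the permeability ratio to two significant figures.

0.13

Let α = P_Na/P_K. GHK: Vm = 26.6·ln[(Kₒ + α·Naₒ)/(Kᵢ + α·Naᵢ)].
e^(Vm/26.6) = e^(-56.7/26.6) = 0.11865
So 0.11865·(Kᵢ + α·Naᵢ) = Kₒ + α·Naₒ → α = (0.11865·146.0 − 3.13) / (111.0 − 0.11865·21.4)
α = (17.32 − 3.13) / (111.0 − 2.539) = 14.19/108.5 = 0.1309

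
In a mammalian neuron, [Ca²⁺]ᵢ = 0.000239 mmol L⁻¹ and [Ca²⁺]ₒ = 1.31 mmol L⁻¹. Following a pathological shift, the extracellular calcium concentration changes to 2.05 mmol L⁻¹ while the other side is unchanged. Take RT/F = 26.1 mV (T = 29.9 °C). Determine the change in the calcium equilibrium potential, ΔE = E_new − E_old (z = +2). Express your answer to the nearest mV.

6 mV

E_old = (26.1/2)·ln(1.31/0.000239) = 112.35 mV
E_new = (26.1/2)·ln(2.05/0.000239) = 118.19 mV
ΔE = 118.19 − (112.35) = 5.84 mV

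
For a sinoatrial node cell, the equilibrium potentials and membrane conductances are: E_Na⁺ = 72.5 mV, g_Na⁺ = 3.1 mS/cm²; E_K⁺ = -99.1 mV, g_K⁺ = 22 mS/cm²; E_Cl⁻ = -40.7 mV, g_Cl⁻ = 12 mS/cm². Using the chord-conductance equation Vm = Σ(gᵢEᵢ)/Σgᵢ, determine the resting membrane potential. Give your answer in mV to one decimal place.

-65.9 mV

Σ gᵢEᵢ = 3.1·(72.5) + 22·(-99.1) + 12·(-40.7) = -2443.85
Σ gᵢ = 3.1 + 22 + 12 = 37.1
Vm = -2443.85 / 37.1 = -65.87 mV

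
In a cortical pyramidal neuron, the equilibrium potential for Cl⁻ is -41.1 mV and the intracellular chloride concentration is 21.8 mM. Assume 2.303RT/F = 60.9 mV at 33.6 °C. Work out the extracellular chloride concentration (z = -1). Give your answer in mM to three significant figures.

103 mM

Nernst: E = (60.9/-1) · log₁₀([out]/[in]), so log₁₀([out]/[in]) = -41.1 × -1 / 60.9 = 0.6749.
[out]/[in] = 10^(0.6749) = 4.73.
[out] = 4.73 × 21.8 = 103.1 mM.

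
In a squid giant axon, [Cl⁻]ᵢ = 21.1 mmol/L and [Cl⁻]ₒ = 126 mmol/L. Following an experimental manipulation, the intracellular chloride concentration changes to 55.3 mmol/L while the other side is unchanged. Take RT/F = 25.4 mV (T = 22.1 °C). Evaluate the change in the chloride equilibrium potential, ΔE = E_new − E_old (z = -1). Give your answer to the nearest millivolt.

24 mV

E_old = (25.4/-1)·ln(126/21.1) = -45.39 mV
E_new = (25.4/-1)·ln(126/55.3) = -20.92 mV
ΔE = -20.92 − (-45.39) = 24.47 mV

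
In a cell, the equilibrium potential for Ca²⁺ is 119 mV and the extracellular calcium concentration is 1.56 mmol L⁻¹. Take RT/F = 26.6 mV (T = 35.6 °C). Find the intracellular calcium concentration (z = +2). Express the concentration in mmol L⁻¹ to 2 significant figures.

0.00020 mmol L⁻¹

Nernst: E = (26.6/2) · ln([out]/[in]), so ln([out]/[in]) = 119.0 × 2 / 26.6 = 8.9474.
[out]/[in] = e^(8.9474) = 7688.
[in] = 1.56 / 7688 = 0.0002029 mmol L⁻¹.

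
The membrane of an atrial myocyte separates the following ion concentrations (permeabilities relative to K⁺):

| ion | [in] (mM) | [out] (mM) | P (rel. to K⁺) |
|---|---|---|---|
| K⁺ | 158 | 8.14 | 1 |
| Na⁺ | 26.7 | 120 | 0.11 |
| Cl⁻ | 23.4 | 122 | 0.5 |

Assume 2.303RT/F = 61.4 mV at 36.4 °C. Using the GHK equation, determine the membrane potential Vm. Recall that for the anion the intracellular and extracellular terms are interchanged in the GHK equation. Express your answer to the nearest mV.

-51 mV

Vm = 61.4 · log₁₀[(Σ P·[cation]ₒ + Σ P·[anion]ᵢ) / (Σ P·[cation]ᵢ + Σ P·[anion]ₒ)]
Numerator = 1×8.14 + 0.11×120 + 0.5×23.4 = 33.04
Denominator = 1×158 + 0.11×26.7 + 0.5×122 = 221.9
Vm = 61.4 · log₁₀(0.14887) = 61.4 × (-0.8272) = -50.79 mV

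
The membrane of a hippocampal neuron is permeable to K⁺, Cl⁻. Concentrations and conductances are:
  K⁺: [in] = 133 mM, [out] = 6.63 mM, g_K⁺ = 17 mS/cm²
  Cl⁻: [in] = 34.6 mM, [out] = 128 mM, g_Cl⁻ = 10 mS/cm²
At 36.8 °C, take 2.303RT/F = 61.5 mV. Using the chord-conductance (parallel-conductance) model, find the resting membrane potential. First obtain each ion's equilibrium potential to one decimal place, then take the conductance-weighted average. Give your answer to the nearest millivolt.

-63 mV

E_K⁺ = (61.5/1)·log₁₀(6.63/133) = -80.1 mV
E_Cl⁻ = (61.5/-1)·log₁₀(128/34.6) = -34.9 mV
Vm = (Σ gᵢEᵢ)/(Σ gᵢ) = (17·-80.1 + 10·-34.9) / (17 + 10)
= -1710.70 / 27 = -63.36 mV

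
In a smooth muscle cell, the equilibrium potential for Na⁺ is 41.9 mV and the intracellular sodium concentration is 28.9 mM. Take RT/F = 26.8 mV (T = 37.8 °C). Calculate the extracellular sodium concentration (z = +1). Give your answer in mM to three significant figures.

138 mM

Nernst: E = (26.8/1) · ln([out]/[in]), so ln([out]/[in]) = 41.9 × 1 / 26.8 = 1.5634.
[out]/[in] = e^(1.5634) = 4.775.
[out] = 4.775 × 28.9 = 138 mM.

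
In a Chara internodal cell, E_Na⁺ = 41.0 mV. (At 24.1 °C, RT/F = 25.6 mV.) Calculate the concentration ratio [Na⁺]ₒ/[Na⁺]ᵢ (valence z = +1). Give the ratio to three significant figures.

ln([out]/[in]) = E·z/(25.6) = 41.0 × 1 / 25.6 = 1.6016
[out]/[in] = e^(1.6016) = 4.961

4.96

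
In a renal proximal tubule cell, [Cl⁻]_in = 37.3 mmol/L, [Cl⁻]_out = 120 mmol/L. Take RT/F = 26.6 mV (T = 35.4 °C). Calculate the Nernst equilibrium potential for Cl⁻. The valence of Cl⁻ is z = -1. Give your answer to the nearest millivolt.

-31 mV

E = (26.6/z) · ln([Cl⁻]_out/[Cl⁻]_in) with z = -1.
For an anion, dividing by z = -1 reverses the sign.
= (26.6/-1) · ln(120/37.3) = -26.60 · ln(3.217)
= -26.60 · (1.1685) = -31.08 mV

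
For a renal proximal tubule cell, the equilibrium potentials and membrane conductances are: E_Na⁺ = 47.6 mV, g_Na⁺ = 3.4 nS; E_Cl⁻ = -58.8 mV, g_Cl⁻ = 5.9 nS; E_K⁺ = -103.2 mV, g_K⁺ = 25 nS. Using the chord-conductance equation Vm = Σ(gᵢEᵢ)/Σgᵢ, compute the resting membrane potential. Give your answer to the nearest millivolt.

-81 mV

Σ gᵢEᵢ = 3.4·(47.6) + 5.9·(-58.8) + 25·(-103.2) = -2765.08
Σ gᵢ = 3.4 + 5.9 + 25 = 34.3
Vm = -2765.08 / 34.3 = -80.61 mV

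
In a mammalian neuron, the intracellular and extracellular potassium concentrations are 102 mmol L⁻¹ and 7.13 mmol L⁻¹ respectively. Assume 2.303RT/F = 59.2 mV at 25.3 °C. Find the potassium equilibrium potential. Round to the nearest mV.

-68 mV

E = (59.2/z) · log₁₀([K⁺]_out/[K⁺]_in) with z = +1.
= (59.2/1) · log₁₀(7.13/102) = 59.20 · log₁₀(0.0699)
= 59.20 · (-1.1555) = -68.41 mV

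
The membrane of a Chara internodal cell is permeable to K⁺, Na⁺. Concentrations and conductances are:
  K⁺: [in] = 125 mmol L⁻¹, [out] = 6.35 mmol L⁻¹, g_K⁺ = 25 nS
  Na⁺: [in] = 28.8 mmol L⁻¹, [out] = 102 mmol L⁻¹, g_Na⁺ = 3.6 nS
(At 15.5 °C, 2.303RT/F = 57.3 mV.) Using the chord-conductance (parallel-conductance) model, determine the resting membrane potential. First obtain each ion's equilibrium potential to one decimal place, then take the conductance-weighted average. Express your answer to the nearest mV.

-61 mV

E_K⁺ = (57.3/1)·log₁₀(6.35/125) = -74.2 mV
E_Na⁺ = (57.3/1)·log₁₀(102/28.8) = 31.5 mV
Vm = (Σ gᵢEᵢ)/(Σ gᵢ) = (25·-74.2 + 3.6·31.5) / (25 + 3.6)
= -1741.60 / 28.6 = -60.90 mV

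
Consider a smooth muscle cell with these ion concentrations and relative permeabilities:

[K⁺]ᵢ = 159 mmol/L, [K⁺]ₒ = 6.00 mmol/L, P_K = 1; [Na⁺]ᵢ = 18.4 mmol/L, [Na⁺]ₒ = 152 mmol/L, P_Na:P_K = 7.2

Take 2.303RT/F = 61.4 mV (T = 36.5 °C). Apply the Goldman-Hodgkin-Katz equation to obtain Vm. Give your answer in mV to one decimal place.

35.4 mV

Vm = 61.4 · log₁₀[(Σ P·[cation]ₒ + Σ P·[anion]ᵢ) / (Σ P·[cation]ᵢ + Σ P·[anion]ₒ)]
Numerator = 1×6.00 + 7.2×152 = 1100
Denominator = 1×159 + 7.2×18.4 = 291.5
Vm = 61.4 · log₁₀(3.7752) = 61.4 × (0.5769) = 35.42 mV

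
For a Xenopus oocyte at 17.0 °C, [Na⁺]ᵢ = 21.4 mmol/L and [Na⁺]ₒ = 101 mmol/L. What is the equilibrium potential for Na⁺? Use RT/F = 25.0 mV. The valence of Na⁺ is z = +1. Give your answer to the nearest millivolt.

39 mV

E = (25.0/z) · ln([Na⁺]_out/[Na⁺]_in) with z = +1.
= (25.0/1) · ln(101/21.4) = 25.00 · ln(4.72)
= 25.00 · (1.5517) = 38.79 mV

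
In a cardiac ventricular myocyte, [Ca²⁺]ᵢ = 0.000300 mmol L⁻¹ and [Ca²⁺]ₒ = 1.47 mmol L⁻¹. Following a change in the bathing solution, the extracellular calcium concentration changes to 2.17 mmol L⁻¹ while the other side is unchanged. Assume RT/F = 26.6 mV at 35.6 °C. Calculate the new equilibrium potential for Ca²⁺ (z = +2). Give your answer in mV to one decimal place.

After the shift: [Ca²⁺]_out = 2.17, [Ca²⁺]_in = 0.000300 mmol L⁻¹.
E_new = (26.6/2)·ln(2.17/0.000300) = 13.30 · (8.8865) = 118.19 mV

118.2 mV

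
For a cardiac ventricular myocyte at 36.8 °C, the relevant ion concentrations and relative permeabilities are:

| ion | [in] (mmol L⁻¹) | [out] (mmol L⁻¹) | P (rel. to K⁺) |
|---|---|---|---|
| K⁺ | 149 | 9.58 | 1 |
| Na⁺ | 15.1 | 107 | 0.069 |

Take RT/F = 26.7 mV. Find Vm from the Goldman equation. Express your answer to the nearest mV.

Vm = 26.7 · ln[(Σ P·[cation]ₒ + Σ P·[anion]ᵢ) / (Σ P·[cation]ᵢ + Σ P·[anion]ₒ)]
Numerator = 1×9.58 + 0.069×107 = 16.96
Denominator = 1×149 + 0.069×15.1 = 150
Vm = 26.7 · ln(0.11306) = 26.7 × (-2.1799) = -58.20 mV

-58 mV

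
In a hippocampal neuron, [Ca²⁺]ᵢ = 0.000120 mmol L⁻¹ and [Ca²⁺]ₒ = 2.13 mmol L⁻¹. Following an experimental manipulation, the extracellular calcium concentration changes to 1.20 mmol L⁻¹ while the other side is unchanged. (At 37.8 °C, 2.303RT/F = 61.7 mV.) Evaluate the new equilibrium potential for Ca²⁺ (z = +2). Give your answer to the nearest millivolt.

123 mV

After the shift: [Ca²⁺]_out = 1.20, [Ca²⁺]_in = 0.000120 mmol L⁻¹.
E_new = (61.7/2)·log₁₀(1.20/0.000120) = 30.85 · (4.0000) = 123.40 mV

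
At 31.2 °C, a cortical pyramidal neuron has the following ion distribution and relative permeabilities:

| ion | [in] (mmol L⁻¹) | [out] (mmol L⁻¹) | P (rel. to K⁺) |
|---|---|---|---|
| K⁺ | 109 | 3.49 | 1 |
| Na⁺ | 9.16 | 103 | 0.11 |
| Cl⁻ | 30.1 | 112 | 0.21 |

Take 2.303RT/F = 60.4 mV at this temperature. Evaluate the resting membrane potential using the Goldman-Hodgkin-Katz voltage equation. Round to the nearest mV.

-48 mV

Vm = 60.4 · log₁₀[(Σ P·[cation]ₒ + Σ P·[anion]ᵢ) / (Σ P·[cation]ᵢ + Σ P·[anion]ₒ)]
Numerator = 1×3.49 + 0.11×103 + 0.21×30.1 = 21.14
Denominator = 1×109 + 0.11×9.16 + 0.21×112 = 133.5
Vm = 60.4 · log₁₀(0.15833) = 60.4 × (-0.8004) = -48.35 mV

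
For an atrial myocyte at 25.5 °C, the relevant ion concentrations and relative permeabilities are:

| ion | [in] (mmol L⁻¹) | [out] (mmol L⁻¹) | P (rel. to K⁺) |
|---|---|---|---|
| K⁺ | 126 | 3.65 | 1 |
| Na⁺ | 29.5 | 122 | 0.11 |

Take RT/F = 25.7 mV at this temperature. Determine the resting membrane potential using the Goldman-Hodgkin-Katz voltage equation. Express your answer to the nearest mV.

-52 mV

Vm = 25.7 · ln[(Σ P·[cation]ₒ + Σ P·[anion]ᵢ) / (Σ P·[cation]ᵢ + Σ P·[anion]ₒ)]
Numerator = 1×3.65 + 0.11×122 = 17.07
Denominator = 1×126 + 0.11×29.5 = 129.2
Vm = 25.7 · ln(0.13207) = 25.7 × (-2.0244) = -52.03 mV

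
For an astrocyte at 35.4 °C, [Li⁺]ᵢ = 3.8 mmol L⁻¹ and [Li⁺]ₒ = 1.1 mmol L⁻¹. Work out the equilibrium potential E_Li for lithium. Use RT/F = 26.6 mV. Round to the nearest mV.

-33 mV

E = (26.6/z) · ln([Li⁺]_out/[Li⁺]_in) with z = +1.
= (26.6/1) · ln(1.1/3.8) = 26.60 · ln(0.2895)
= 26.60 · (-1.2397) = -32.98 mV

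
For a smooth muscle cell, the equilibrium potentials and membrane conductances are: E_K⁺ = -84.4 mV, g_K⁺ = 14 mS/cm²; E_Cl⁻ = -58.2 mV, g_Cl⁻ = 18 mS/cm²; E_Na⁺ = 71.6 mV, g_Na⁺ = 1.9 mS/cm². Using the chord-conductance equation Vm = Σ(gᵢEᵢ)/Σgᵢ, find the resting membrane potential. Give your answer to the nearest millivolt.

Σ gᵢEᵢ = 14·(-84.4) + 18·(-58.2) + 1.9·(71.6) = -2093.16
Σ gᵢ = 14 + 18 + 1.9 = 33.9
Vm = -2093.16 / 33.9 = -61.75 mV

-62 mV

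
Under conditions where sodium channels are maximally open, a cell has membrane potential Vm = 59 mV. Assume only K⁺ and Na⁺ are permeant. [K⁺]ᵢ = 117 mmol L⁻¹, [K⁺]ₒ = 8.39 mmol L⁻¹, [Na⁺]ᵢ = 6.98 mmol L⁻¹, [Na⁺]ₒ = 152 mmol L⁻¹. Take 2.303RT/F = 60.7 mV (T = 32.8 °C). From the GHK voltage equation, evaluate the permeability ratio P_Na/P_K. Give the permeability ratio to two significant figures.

Let α = P_Na/P_K. GHK: Vm = 60.7·log₁₀[(Kₒ + α·Naₒ)/(Kᵢ + α·Naᵢ)].
10^(Vm/60.7) = 10^(59.0/60.7) = 9.3755
So 9.3755·(Kᵢ + α·Naᵢ) = Kₒ + α·Naₒ → α = (9.3755·117.0 − 8.39) / (152.0 − 9.3755·6.98)
α = (1097 − 8.39) / (152.0 − 65.44) = 1089/86.56 = 12.58

13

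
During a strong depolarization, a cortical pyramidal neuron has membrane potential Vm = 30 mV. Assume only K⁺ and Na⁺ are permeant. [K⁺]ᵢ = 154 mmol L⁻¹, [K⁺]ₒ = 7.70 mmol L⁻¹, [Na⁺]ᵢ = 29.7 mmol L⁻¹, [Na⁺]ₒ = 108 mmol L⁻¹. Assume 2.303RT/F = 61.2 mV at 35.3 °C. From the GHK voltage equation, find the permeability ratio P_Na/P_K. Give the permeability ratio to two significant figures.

29

Let α = P_Na/P_K. GHK: Vm = 61.2·log₁₀[(Kₒ + α·Naₒ)/(Kᵢ + α·Naᵢ)].
10^(Vm/61.2) = 10^(30.0/61.2) = 3.0917
So 3.0917·(Kᵢ + α·Naᵢ) = Kₒ + α·Naₒ → α = (3.0917·154.0 − 7.7) / (108.0 − 3.0917·29.7)
α = (476.1 − 7.7) / (108.0 − 91.82) = 468.4/16.18 = 28.96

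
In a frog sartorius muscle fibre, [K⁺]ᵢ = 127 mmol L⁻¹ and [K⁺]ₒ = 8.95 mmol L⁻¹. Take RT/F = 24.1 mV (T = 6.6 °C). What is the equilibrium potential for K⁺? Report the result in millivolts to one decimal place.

E = (24.1/z) · ln([K⁺]_out/[K⁺]_in) with z = +1.
= (24.1/1) · ln(8.95/127) = 24.10 · ln(0.07047)
= 24.10 · (-2.6525) = -63.93 mV

-63.9 mV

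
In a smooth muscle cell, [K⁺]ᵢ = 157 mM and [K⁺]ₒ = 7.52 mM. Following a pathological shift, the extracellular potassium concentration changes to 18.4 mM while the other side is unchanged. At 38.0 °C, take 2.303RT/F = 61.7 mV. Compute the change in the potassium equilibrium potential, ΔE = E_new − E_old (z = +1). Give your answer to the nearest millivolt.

24 mV

E_old = (61.7/1)·log₁₀(7.52/157) = -81.42 mV
E_new = (61.7/1)·log₁₀(18.4/157) = -57.45 mV
ΔE = -57.45 − (-81.42) = 23.98 mV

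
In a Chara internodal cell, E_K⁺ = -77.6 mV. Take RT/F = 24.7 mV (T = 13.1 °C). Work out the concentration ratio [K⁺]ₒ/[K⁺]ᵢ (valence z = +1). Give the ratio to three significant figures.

0.0432

ln([out]/[in]) = E·z/(24.7) = -77.6 × 1 / 24.7 = -3.1417
[out]/[in] = e^(-3.1417) = 0.04321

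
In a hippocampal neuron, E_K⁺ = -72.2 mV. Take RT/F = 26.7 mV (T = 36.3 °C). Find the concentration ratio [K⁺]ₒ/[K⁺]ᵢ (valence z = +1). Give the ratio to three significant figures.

0.0669

ln([out]/[in]) = E·z/(26.7) = -72.2 × 1 / 26.7 = -2.7041
[out]/[in] = e^(-2.7041) = 0.06693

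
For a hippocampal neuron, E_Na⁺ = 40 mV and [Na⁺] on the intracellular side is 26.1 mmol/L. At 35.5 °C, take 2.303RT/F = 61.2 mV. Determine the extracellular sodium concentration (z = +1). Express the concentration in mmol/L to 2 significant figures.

120 mmol/L

Nernst: E = (61.2/1) · log₁₀([out]/[in]), so log₁₀([out]/[in]) = 40.0 × 1 / 61.2 = 0.6536.
[out]/[in] = 10^(0.6536) = 4.504.
[out] = 4.504 × 26.1 = 117.6 mmol/L.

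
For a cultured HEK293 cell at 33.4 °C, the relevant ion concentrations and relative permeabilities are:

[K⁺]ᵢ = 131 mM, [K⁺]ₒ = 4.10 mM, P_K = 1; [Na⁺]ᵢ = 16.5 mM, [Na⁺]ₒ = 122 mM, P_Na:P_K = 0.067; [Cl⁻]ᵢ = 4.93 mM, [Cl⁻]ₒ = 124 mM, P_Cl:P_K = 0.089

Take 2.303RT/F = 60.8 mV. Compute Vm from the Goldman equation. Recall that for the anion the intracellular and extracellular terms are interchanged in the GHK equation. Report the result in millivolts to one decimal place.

Vm = 60.8 · log₁₀[(Σ P·[cation]ₒ + Σ P·[anion]ᵢ) / (Σ P·[cation]ᵢ + Σ P·[anion]ₒ)]
Numerator = 1×4.10 + 0.067×122 + 0.089×4.93 = 12.71
Denominator = 1×131 + 0.067×16.5 + 0.089×124 = 143.1
Vm = 60.8 · log₁₀(0.088813) = 60.8 × (-1.0515) = -63.93 mV

-63.9 mV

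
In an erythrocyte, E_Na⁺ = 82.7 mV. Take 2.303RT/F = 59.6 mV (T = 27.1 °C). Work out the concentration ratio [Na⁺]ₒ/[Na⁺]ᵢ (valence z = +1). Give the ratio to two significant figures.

24

log₁₀([out]/[in]) = E·z/(59.6) = 82.7 × 1 / 59.6 = 1.3876
[out]/[in] = 10^(1.3876) = 24.41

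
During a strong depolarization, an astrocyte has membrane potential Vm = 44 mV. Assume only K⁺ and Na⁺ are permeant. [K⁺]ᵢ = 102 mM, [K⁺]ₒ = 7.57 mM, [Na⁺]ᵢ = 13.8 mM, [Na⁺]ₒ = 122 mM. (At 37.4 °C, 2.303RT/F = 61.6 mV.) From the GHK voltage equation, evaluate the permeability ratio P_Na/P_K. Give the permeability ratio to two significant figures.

10

Let α = P_Na/P_K. GHK: Vm = 61.6·log₁₀[(Kₒ + α·Naₒ)/(Kᵢ + α·Naᵢ)].
10^(Vm/61.6) = 10^(44.0/61.6) = 5.1795
So 5.1795·(Kᵢ + α·Naᵢ) = Kₒ + α·Naₒ → α = (5.1795·102.0 − 7.57) / (122.0 − 5.1795·13.8)
α = (528.3 − 7.57) / (122.0 − 71.48) = 520.7/50.52 = 10.31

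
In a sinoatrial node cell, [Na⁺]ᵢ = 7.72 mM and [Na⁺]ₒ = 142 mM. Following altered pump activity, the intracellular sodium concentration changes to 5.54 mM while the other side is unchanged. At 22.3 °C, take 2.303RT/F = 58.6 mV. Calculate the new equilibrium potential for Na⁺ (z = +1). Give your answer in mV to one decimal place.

82.6 mV

After the shift: [Na⁺]_out = 142, [Na⁺]_in = 5.54 mM.
E_new = (58.6/1)·log₁₀(142/5.54) = 58.60 · (1.4088) = 82.55 mV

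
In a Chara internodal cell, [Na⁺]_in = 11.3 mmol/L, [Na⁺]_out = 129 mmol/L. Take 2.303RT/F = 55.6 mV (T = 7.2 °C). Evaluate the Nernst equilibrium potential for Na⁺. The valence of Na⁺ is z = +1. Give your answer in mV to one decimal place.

58.8 mV

E = (55.6/z) · log₁₀([Na⁺]_out/[Na⁺]_in) with z = +1.
= (55.6/1) · log₁₀(129/11.3) = 55.60 · log₁₀(11.42)
= 55.60 · (1.0575) = 58.80 mV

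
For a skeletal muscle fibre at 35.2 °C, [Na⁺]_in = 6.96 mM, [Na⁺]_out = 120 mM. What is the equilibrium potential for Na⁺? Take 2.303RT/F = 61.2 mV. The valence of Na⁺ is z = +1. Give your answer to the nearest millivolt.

E = (61.2/z) · log₁₀([Na⁺]_out/[Na⁺]_in) with z = +1.
= (61.2/1) · log₁₀(120/6.96) = 61.20 · log₁₀(17.24)
= 61.20 · (1.2366) = 75.68 mV

76 mV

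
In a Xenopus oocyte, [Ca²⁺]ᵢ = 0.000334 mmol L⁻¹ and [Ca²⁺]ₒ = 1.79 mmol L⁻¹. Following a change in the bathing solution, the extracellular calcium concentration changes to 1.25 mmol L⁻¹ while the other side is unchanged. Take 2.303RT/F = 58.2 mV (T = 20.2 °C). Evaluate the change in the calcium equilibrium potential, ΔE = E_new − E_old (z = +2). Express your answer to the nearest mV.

E_old = (58.2/2)·log₁₀(1.79/0.000334) = 108.52 mV
E_new = (58.2/2)·log₁₀(1.25/0.000334) = 103.98 mV
ΔE = 103.98 − (108.52) = -4.54 mV

-5 mV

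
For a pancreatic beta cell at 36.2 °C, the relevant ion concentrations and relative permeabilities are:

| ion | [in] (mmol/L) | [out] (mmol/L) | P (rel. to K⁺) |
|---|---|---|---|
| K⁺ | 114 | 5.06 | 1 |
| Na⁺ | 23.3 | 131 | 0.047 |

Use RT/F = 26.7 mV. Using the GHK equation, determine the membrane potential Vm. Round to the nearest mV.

Vm = 26.7 · ln[(Σ P·[cation]ₒ + Σ P·[anion]ᵢ) / (Σ P·[cation]ᵢ + Σ P·[anion]ₒ)]
Numerator = 1×5.06 + 0.047×131 = 11.22
Denominator = 1×114 + 0.047×23.3 = 115.1
Vm = 26.7 · ln(0.097459) = 26.7 × (-2.3283) = -62.17 mV

-62 mV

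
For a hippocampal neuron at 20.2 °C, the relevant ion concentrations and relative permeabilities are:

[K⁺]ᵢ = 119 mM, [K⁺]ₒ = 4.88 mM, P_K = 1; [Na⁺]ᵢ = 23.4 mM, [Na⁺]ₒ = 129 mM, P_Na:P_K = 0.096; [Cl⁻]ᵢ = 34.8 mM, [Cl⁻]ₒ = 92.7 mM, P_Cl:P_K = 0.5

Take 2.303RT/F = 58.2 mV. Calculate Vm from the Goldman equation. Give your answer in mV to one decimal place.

-39.8 mV

Vm = 58.2 · log₁₀[(Σ P·[cation]ₒ + Σ P·[anion]ᵢ) / (Σ P·[cation]ᵢ + Σ P·[anion]ₒ)]
Numerator = 1×4.88 + 0.096×129 + 0.5×34.8 = 34.66
Denominator = 1×119 + 0.096×23.4 + 0.5×92.7 = 167.6
Vm = 58.2 · log₁₀(0.20683) = 58.2 × (-0.6844) = -39.83 mV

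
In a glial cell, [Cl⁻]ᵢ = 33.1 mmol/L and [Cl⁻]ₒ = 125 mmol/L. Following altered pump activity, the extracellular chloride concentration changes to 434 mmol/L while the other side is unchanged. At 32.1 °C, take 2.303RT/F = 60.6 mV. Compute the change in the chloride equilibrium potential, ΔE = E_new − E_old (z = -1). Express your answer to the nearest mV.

E_old = (60.6/-1)·log₁₀(125/33.1) = -34.97 mV
E_new = (60.6/-1)·log₁₀(434/33.1) = -67.73 mV
ΔE = -67.73 − (-34.97) = -32.76 mV

-33 mV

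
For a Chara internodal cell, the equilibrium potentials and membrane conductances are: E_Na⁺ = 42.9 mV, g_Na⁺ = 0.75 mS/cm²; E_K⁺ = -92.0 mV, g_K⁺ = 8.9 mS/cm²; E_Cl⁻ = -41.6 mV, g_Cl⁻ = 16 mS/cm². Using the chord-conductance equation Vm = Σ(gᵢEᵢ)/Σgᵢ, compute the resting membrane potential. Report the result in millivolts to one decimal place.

Σ gᵢEᵢ = 0.75·(42.9) + 8.9·(-92.0) + 16·(-41.6) = -1452.23
Σ gᵢ = 0.75 + 8.9 + 16 = 25.65
Vm = -1452.23 / 25.65 = -56.62 mV

-56.6 mV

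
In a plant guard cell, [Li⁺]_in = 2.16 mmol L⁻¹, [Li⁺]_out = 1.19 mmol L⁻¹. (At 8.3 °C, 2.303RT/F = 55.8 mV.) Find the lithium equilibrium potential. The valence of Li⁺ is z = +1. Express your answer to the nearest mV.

E = (55.8/z) · log₁₀([Li⁺]_out/[Li⁺]_in) with z = +1.
= (55.8/1) · log₁₀(1.19/2.16) = 55.80 · log₁₀(0.5509)
= 55.80 · (-0.2589) = -14.45 mV

-14 mV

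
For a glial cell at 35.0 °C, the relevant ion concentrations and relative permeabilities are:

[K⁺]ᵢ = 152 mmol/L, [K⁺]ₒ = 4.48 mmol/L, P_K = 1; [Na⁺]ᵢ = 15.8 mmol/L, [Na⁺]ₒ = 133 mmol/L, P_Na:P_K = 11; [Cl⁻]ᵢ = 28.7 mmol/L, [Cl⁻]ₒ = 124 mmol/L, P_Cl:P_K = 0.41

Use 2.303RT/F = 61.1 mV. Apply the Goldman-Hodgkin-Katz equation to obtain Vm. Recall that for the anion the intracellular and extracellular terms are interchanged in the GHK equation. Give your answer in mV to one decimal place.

Vm = 61.1 · log₁₀[(Σ P·[cation]ₒ + Σ P·[anion]ᵢ) / (Σ P·[cation]ᵢ + Σ P·[anion]ₒ)]
Numerator = 1×4.48 + 11×133 + 0.41×28.7 = 1479
Denominator = 1×152 + 11×15.8 + 0.41×124 = 376.6
Vm = 61.1 · log₁₀(3.9275) = 61.1 × (0.5941) = 36.30 mV

36.3 mV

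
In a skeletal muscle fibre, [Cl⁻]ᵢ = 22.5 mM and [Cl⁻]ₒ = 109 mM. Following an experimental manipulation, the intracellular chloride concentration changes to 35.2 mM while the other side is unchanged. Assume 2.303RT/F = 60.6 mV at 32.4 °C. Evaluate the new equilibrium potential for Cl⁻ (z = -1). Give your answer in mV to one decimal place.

After the shift: [Cl⁻]_out = 109, [Cl⁻]_in = 35.2 mM.
E_new = (60.6/-1)·log₁₀(109/35.2) = -60.60 · (0.4909) = -29.75 mV

-29.7 mV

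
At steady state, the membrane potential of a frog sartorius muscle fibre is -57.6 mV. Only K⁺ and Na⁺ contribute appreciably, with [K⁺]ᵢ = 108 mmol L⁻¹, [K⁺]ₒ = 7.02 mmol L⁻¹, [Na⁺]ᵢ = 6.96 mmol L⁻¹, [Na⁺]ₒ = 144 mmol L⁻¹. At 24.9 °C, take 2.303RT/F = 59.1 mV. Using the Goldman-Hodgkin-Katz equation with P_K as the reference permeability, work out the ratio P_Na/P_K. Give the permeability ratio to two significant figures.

0.031

Let α = P_Na/P_K. GHK: Vm = 59.1·log₁₀[(Kₒ + α·Naₒ)/(Kᵢ + α·Naᵢ)].
10^(Vm/59.1) = 10^(-57.6/59.1) = 0.10602
So 0.10602·(Kᵢ + α·Naᵢ) = Kₒ + α·Naₒ → α = (0.10602·108.0 − 7.02) / (144.0 − 0.10602·6.96)
α = (11.45 − 7.02) / (144.0 − 0.7379) = 4.43/143.3 = 0.03092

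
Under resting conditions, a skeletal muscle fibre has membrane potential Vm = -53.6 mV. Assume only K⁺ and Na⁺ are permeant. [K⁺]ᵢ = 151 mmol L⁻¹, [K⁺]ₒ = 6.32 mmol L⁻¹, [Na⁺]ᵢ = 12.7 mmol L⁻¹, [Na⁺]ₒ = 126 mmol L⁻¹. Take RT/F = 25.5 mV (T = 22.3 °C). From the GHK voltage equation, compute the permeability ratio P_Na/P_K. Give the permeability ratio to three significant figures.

Let α = P_Na/P_K. GHK: Vm = 25.5·ln[(Kₒ + α·Naₒ)/(Kᵢ + α·Naᵢ)].
e^(Vm/25.5) = e^(-53.6/25.5) = 0.12222
So 0.12222·(Kᵢ + α·Naᵢ) = Kₒ + α·Naₒ → α = (0.12222·151.0 − 6.32) / (126.0 − 0.12222·12.7)
α = (18.45 − 6.32) / (126.0 − 1.552) = 12.13/124.4 = 0.09751

0.0975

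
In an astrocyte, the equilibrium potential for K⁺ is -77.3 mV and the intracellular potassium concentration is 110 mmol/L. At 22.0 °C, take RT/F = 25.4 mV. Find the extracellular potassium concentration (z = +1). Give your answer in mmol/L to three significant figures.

5.24 mmol/L

Nernst: E = (25.4/1) · ln([out]/[in]), so ln([out]/[in]) = -77.3 × 1 / 25.4 = -3.0433.
[out]/[in] = e^(-3.0433) = 0.04768.
[out] = 0.04768 × 110 = 5.244 mmol/L.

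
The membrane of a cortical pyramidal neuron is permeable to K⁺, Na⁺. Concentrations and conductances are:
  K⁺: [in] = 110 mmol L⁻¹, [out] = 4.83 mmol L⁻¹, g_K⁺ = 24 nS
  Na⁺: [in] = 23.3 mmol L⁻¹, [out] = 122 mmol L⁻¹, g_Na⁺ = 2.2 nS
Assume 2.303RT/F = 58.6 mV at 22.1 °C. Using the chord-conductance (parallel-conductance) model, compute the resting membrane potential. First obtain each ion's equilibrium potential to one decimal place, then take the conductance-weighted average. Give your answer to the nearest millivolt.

-69 mV

E_K⁺ = (58.6/1)·log₁₀(4.83/110) = -79.5 mV
E_Na⁺ = (58.6/1)·log₁₀(122/23.3) = 42.1 mV
Vm = (Σ gᵢEᵢ)/(Σ gᵢ) = (24·-79.5 + 2.2·42.1) / (24 + 2.2)
= -1815.38 / 26.2 = -69.29 mV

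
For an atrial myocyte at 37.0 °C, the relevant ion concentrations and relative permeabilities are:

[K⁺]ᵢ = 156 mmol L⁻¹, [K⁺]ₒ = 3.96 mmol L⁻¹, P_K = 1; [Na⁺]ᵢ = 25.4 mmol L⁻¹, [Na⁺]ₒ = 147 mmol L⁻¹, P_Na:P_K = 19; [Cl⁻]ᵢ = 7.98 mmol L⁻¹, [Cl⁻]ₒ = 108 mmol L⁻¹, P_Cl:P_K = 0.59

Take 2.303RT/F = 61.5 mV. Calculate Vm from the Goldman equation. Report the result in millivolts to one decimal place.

Vm = 61.5 · log₁₀[(Σ P·[cation]ₒ + Σ P·[anion]ᵢ) / (Σ P·[cation]ᵢ + Σ P·[anion]ₒ)]
Numerator = 1×3.96 + 19×147 + 0.59×7.98 = 2802
Denominator = 1×156 + 19×25.4 + 0.59×108 = 702.3
Vm = 61.5 · log₁₀(3.9892) = 61.5 × (0.6009) = 36.95 mV

37.0 mV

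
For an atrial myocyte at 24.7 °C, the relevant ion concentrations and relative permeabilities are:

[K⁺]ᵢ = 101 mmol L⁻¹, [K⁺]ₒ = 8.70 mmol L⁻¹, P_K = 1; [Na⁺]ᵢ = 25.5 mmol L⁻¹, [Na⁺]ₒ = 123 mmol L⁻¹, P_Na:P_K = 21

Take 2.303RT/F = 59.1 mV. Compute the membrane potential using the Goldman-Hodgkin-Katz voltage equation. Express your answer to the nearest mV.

Vm = 59.1 · log₁₀[(Σ P·[cation]ₒ + Σ P·[anion]ᵢ) / (Σ P·[cation]ᵢ + Σ P·[anion]ₒ)]
Numerator = 1×8.70 + 21×123 = 2592
Denominator = 1×101 + 21×25.5 = 636.5
Vm = 59.1 · log₁₀(4.0718) = 59.1 × (0.6098) = 36.04 mV

36 mV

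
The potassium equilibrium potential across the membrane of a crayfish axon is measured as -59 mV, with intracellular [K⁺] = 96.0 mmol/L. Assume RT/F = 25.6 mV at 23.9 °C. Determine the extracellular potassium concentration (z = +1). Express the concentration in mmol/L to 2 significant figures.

9.6 mmol/L

Nernst: E = (25.6/1) · ln([out]/[in]), so ln([out]/[in]) = -59.0 × 1 / 25.6 = -2.3047.
[out]/[in] = e^(-2.3047) = 0.09979.
[out] = 0.09979 × 96.0 = 9.58 mmol/L.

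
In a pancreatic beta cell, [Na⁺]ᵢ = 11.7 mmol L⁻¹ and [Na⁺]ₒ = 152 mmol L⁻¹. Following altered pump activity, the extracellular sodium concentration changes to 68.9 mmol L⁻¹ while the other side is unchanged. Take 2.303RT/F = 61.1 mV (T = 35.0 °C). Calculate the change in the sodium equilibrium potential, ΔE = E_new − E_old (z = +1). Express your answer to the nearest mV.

-21 mV

E_old = (61.1/1)·log₁₀(152/11.7) = 68.04 mV
E_new = (61.1/1)·log₁₀(68.9/11.7) = 47.05 mV
ΔE = 47.05 − (68.04) = -21.00 mV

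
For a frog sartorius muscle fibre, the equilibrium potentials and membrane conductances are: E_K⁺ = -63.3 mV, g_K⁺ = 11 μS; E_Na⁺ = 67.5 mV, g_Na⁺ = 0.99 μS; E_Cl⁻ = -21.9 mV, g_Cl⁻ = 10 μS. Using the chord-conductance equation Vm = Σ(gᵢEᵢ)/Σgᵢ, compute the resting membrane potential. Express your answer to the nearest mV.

-39 mV

Σ gᵢEᵢ = 11·(-63.3) + 0.99·(67.5) + 10·(-21.9) = -848.47
Σ gᵢ = 11 + 0.99 + 10 = 21.99
Vm = -848.47 / 21.99 = -38.58 mV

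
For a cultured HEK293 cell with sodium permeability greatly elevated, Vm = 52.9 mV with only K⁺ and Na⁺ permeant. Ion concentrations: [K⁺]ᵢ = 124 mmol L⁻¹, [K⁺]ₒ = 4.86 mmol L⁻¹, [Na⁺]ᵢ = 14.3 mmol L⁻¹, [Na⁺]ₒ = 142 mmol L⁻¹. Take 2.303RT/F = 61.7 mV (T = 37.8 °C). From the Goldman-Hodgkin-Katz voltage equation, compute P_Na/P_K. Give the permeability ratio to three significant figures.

22.8

Let α = P_Na/P_K. GHK: Vm = 61.7·log₁₀[(Kₒ + α·Naₒ)/(Kᵢ + α·Naᵢ)].
10^(Vm/61.7) = 10^(52.9/61.7) = 7.2007
So 7.2007·(Kᵢ + α·Naᵢ) = Kₒ + α·Naₒ → α = (7.2007·124.0 − 4.86) / (142.0 − 7.2007·14.3)
α = (892.9 − 4.86) / (142.0 − 103) = 888/39.03 = 22.75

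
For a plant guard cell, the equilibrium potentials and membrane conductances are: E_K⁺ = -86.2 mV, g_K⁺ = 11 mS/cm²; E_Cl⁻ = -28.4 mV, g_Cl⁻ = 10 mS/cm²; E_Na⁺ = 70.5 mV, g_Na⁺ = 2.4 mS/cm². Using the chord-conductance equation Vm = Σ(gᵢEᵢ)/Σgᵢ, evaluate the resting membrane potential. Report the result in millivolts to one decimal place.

Σ gᵢEᵢ = 11·(-86.2) + 10·(-28.4) + 2.4·(70.5) = -1063.00
Σ gᵢ = 11 + 10 + 2.4 = 23.4
Vm = -1063.00 / 23.4 = -45.43 mV

-45.4 mV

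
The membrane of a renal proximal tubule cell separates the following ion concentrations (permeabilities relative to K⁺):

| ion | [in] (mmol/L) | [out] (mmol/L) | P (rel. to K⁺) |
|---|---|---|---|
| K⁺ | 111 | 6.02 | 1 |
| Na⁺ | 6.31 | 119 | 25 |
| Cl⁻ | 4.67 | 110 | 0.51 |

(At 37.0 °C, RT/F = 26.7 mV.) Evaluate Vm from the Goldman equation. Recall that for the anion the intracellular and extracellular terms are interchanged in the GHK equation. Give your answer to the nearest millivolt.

59 mV

Vm = 26.7 · ln[(Σ P·[cation]ₒ + Σ P·[anion]ᵢ) / (Σ P·[cation]ᵢ + Σ P·[anion]ₒ)]
Numerator = 1×6.02 + 25×119 + 0.51×4.67 = 2983
Denominator = 1×111 + 25×6.31 + 0.51×110 = 324.9
Vm = 26.7 · ln(9.1839) = 26.7 × (2.2175) = 59.21 mV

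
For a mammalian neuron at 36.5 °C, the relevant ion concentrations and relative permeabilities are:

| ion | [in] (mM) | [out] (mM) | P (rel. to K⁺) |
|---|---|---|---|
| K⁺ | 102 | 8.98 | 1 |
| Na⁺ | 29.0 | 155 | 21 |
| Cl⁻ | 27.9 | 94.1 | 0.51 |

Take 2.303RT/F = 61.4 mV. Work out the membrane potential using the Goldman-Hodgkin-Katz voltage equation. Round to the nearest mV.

39 mV

Vm = 61.4 · log₁₀[(Σ P·[cation]ₒ + Σ P·[anion]ᵢ) / (Σ P·[cation]ᵢ + Σ P·[anion]ₒ)]
Numerator = 1×8.98 + 21×155 + 0.51×27.9 = 3278
Denominator = 1×102 + 21×29.0 + 0.51×94.1 = 759
Vm = 61.4 · log₁₀(4.3192) = 61.4 × (0.6354) = 39.01 mV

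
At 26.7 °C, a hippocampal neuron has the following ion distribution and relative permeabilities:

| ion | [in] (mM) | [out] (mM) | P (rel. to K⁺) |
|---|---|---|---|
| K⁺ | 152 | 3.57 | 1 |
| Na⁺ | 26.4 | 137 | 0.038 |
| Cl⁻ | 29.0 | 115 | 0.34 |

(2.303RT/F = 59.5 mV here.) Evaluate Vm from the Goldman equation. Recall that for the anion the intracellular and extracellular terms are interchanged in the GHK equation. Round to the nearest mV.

-60 mV

Vm = 59.5 · log₁₀[(Σ P·[cation]ₒ + Σ P·[anion]ᵢ) / (Σ P·[cation]ᵢ + Σ P·[anion]ₒ)]
Numerator = 1×3.57 + 0.038×137 + 0.34×29.0 = 18.64
Denominator = 1×152 + 0.038×26.4 + 0.34×115 = 192.1
Vm = 59.5 · log₁₀(0.09701) = 59.5 × (-1.0132) = -60.28 mV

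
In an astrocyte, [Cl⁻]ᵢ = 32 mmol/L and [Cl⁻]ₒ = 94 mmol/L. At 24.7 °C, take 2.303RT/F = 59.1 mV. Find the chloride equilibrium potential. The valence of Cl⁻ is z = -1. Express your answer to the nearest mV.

E = (59.1/z) · log₁₀([Cl⁻]_out/[Cl⁻]_in) with z = -1.
For an anion, dividing by z = -1 reverses the sign.
= (59.1/-1) · log₁₀(94/32) = -59.10 · log₁₀(2.938)
= -59.10 · (0.4680) = -27.66 mV

-28 mV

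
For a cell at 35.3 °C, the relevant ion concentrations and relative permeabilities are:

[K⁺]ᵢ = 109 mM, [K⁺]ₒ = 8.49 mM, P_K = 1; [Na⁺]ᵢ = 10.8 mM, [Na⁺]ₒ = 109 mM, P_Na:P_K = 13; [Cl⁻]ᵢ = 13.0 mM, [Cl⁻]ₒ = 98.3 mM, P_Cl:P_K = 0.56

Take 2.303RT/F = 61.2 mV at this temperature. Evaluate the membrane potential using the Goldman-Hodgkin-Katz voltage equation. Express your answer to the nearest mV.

41 mV

Vm = 61.2 · log₁₀[(Σ P·[cation]ₒ + Σ P·[anion]ᵢ) / (Σ P·[cation]ᵢ + Σ P·[anion]ₒ)]
Numerator = 1×8.49 + 13×109 + 0.56×13.0 = 1433
Denominator = 1×109 + 13×10.8 + 0.56×98.3 = 304.4
Vm = 61.2 · log₁₀(4.7061) = 61.2 × (0.6727) = 41.17 mV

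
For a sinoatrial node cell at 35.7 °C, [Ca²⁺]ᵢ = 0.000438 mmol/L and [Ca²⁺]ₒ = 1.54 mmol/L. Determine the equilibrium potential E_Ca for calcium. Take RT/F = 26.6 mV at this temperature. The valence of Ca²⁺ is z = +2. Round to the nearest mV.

E = (26.6/z) · ln([Ca²⁺]_out/[Ca²⁺]_in) with z = +2.
= (26.6/2) · ln(1.54/0.000438) = 13.30 · ln(3516)
= 13.30 · (8.1651) = 108.60 mV

109 mV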